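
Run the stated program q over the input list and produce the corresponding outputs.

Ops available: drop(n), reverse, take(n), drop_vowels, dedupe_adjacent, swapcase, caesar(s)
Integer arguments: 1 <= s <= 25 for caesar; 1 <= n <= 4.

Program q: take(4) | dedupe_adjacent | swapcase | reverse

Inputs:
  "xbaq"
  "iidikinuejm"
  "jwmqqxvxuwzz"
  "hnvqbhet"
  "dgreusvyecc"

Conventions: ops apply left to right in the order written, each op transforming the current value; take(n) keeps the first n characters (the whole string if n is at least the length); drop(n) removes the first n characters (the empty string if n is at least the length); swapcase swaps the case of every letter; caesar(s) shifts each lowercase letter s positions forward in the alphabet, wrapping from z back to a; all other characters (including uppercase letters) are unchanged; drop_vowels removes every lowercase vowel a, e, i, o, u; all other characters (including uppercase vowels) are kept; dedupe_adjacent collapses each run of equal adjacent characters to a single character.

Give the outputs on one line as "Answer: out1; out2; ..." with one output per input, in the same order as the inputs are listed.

"QABX"; "IDI"; "QMWJ"; "QVNH"; "ERGD"

Execution, op by op:
  "xbaq" -> "xbaq" -> "xbaq" -> "XBAQ" -> "QABX"
  "iidikinuejm" -> "iidi" -> "idi" -> "IDI" -> "IDI"
  "jwmqqxvxuwzz" -> "jwmq" -> "jwmq" -> "JWMQ" -> "QMWJ"
  "hnvqbhet" -> "hnvq" -> "hnvq" -> "HNVQ" -> "QVNH"
  "dgreusvyecc" -> "dgre" -> "dgre" -> "DGRE" -> "ERGD"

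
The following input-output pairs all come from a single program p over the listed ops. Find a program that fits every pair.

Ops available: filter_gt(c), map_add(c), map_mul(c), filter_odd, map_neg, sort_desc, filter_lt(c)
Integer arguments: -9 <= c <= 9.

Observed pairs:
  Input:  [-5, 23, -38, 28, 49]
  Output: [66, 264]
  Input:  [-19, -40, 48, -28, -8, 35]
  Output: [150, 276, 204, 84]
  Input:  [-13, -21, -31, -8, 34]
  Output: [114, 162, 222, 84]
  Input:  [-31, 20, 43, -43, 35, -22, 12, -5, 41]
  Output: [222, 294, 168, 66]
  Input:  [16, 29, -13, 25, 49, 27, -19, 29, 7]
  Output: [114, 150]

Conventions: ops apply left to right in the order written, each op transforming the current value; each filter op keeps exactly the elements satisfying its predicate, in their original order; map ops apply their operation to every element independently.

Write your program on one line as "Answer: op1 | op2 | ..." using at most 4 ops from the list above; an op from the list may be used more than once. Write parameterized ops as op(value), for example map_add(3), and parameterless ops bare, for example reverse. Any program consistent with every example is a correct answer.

map_add(-6) | map_neg | map_mul(6) | filter_gt(4)

Check, running the answer program on each example:
  [-5, 23, -38, 28, 49] -> [-11, 17, -44, 22, 43] -> [11, -17, 44, -22, -43] -> [66, -102, 264, -132, -258] -> [66, 264]
  [-19, -40, 48, -28, -8, 35] -> [-25, -46, 42, -34, -14, 29] -> [25, 46, -42, 34, 14, -29] -> [150, 276, -252, 204, 84, -174] -> [150, 276, 204, 84]
  [-13, -21, -31, -8, 34] -> [-19, -27, -37, -14, 28] -> [19, 27, 37, 14, -28] -> [114, 162, 222, 84, -168] -> [114, 162, 222, 84]
  [-31, 20, 43, -43, 35, -22, 12, -5, 41] -> [-37, 14, 37, -49, 29, -28, 6, -11, 35] -> [37, -14, -37, 49, -29, 28, -6, 11, -35] -> [222, -84, -222, 294, -174, 168, -36, 66, -210] -> [222, 294, 168, 66]
  [16, 29, -13, 25, 49, 27, -19, 29, 7] -> [10, 23, -19, 19, 43, 21, -25, 23, 1] -> [-10, -23, 19, -19, -43, -21, 25, -23, -1] -> [-60, -138, 114, -114, -258, -126, 150, -138, -6] -> [114, 150]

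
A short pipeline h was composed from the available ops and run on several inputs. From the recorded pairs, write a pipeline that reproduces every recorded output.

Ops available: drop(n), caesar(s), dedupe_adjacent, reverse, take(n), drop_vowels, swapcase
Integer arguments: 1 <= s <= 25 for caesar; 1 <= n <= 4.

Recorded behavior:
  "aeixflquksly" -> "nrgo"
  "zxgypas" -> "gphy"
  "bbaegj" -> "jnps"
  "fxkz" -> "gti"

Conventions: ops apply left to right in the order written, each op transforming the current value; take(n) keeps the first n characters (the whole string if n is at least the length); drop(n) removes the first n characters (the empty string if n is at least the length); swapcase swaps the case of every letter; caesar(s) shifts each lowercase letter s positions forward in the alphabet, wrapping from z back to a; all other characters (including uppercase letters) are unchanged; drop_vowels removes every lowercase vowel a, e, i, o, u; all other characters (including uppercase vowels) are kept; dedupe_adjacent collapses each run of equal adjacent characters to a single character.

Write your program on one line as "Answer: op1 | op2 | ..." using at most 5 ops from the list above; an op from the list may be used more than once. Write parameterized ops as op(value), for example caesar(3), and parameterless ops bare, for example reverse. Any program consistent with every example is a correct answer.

dedupe_adjacent | caesar(9) | drop(1) | take(4)

Check, running the answer program on each example:
  "aeixflquksly" -> "aeixflquksly" -> "jnrgouzdtbuh" -> "nrgouzdtbuh" -> "nrgo"
  "zxgypas" -> "zxgypas" -> "igphyjb" -> "gphyjb" -> "gphy"
  "bbaegj" -> "baegj" -> "kjnps" -> "jnps" -> "jnps"
  "fxkz" -> "fxkz" -> "ogti" -> "gti" -> "gti"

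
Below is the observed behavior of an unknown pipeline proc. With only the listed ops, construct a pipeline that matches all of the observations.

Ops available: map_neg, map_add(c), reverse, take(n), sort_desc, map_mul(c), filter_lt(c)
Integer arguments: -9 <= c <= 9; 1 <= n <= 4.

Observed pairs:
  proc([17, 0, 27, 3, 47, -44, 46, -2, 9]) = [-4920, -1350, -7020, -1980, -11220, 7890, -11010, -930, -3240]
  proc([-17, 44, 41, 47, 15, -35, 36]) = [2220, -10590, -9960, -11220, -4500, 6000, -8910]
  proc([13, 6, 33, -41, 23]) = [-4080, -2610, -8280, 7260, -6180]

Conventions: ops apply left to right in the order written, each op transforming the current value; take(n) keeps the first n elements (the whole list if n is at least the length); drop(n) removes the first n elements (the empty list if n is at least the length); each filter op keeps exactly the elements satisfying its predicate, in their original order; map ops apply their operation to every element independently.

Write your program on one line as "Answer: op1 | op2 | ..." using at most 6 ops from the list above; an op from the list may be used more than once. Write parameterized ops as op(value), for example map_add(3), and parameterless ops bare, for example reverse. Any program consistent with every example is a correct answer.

map_add(6) | map_mul(-7) | map_add(-3) | map_mul(6) | map_mul(5)

Check, running the answer program on each example:
  [17, 0, 27, 3, 47, -44, 46, -2, 9] -> [23, 6, 33, 9, 53, -38, 52, 4, 15] -> [-161, -42, -231, -63, -371, 266, -364, -28, -105] -> [-164, -45, -234, -66, -374, 263, -367, -31, -108] -> [-984, -270, -1404, -396, -2244, 1578, -2202, -186, -648] -> [-4920, -1350, -7020, -1980, -11220, 7890, -11010, -930, -3240]
  [-17, 44, 41, 47, 15, -35, 36] -> [-11, 50, 47, 53, 21, -29, 42] -> [77, -350, -329, -371, -147, 203, -294] -> [74, -353, -332, -374, -150, 200, -297] -> [444, -2118, -1992, -2244, -900, 1200, -1782] -> [2220, -10590, -9960, -11220, -4500, 6000, -8910]
  [13, 6, 33, -41, 23] -> [19, 12, 39, -35, 29] -> [-133, -84, -273, 245, -203] -> [-136, -87, -276, 242, -206] -> [-816, -522, -1656, 1452, -1236] -> [-4080, -2610, -8280, 7260, -6180]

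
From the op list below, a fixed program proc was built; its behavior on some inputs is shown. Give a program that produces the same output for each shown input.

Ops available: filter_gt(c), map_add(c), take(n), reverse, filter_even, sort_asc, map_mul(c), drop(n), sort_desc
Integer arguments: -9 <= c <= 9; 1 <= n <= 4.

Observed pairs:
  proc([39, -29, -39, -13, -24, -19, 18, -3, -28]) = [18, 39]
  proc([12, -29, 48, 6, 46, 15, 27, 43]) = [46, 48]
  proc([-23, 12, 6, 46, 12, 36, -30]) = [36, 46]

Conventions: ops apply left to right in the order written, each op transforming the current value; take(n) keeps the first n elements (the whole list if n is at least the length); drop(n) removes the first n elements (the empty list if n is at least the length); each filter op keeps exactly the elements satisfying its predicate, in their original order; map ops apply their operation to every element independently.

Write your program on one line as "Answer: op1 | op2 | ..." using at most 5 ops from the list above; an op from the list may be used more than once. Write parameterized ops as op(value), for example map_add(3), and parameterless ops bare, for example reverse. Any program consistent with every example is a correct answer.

filter_gt(4) | sort_desc | take(2) | sort_asc

Check, running the answer program on each example:
  [39, -29, -39, -13, -24, -19, 18, -3, -28] -> [39, 18] -> [39, 18] -> [39, 18] -> [18, 39]
  [12, -29, 48, 6, 46, 15, 27, 43] -> [12, 48, 6, 46, 15, 27, 43] -> [48, 46, 43, 27, 15, 12, 6] -> [48, 46] -> [46, 48]
  [-23, 12, 6, 46, 12, 36, -30] -> [12, 6, 46, 12, 36] -> [46, 36, 12, 12, 6] -> [46, 36] -> [36, 46]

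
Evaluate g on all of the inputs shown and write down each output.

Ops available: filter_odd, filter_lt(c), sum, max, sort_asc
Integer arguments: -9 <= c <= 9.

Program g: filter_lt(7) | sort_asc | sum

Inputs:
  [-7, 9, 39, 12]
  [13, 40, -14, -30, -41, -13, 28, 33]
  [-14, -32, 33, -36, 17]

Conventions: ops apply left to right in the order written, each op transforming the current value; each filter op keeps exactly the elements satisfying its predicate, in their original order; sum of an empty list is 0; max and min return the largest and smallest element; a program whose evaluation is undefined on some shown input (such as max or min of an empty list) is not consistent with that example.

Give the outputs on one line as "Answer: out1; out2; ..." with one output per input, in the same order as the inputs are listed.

-7; -98; -82

Execution, op by op:
  [-7, 9, 39, 12] -> [-7] -> [-7] -> -7
  [13, 40, -14, -30, -41, -13, 28, 33] -> [-14, -30, -41, -13] -> [-41, -30, -14, -13] -> -98
  [-14, -32, 33, -36, 17] -> [-14, -32, -36] -> [-36, -32, -14] -> -82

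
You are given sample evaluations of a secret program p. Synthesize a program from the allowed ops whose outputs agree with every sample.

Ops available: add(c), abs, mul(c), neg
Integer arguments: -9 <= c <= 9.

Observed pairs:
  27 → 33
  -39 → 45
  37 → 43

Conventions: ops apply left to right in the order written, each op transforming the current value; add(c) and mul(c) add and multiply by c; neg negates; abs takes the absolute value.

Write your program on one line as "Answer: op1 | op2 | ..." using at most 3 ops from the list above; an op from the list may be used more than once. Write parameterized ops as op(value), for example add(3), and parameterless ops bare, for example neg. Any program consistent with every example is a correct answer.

abs | add(6)

Check, running the answer program on each example:
  27 -> 27 -> 33
  -39 -> 39 -> 45
  37 -> 37 -> 43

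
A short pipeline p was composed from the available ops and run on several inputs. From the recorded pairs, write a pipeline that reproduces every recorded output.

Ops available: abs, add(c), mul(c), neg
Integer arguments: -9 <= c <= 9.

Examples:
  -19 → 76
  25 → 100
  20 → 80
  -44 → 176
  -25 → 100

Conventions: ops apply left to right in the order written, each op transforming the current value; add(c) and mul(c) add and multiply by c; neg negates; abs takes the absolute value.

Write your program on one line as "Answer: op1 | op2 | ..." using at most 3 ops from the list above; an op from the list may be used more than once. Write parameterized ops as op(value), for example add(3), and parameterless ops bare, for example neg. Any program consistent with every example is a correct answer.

neg | abs | mul(4)

Check, running the answer program on each example:
  -19 -> 19 -> 19 -> 76
  25 -> -25 -> 25 -> 100
  20 -> -20 -> 20 -> 80
  -44 -> 44 -> 44 -> 176
  -25 -> 25 -> 25 -> 100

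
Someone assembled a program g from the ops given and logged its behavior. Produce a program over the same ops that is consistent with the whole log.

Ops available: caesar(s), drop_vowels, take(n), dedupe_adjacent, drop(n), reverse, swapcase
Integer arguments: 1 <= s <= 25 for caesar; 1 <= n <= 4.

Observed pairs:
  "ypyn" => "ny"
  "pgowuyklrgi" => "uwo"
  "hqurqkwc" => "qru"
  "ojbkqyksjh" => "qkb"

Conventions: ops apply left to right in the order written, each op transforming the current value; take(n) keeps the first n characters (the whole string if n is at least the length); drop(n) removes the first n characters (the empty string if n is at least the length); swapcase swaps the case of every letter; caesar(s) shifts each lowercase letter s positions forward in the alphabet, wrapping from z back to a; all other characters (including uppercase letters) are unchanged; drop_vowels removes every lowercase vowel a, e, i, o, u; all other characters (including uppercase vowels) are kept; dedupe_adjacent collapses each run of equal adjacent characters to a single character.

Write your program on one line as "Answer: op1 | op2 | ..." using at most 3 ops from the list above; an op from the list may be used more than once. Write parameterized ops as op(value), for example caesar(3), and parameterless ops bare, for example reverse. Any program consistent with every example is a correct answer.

drop(2) | take(3) | reverse

Check, running the answer program on each example:
  "ypyn" -> "yn" -> "yn" -> "ny"
  "pgowuyklrgi" -> "owuyklrgi" -> "owu" -> "uwo"
  "hqurqkwc" -> "urqkwc" -> "urq" -> "qru"
  "ojbkqyksjh" -> "bkqyksjh" -> "bkq" -> "qkb"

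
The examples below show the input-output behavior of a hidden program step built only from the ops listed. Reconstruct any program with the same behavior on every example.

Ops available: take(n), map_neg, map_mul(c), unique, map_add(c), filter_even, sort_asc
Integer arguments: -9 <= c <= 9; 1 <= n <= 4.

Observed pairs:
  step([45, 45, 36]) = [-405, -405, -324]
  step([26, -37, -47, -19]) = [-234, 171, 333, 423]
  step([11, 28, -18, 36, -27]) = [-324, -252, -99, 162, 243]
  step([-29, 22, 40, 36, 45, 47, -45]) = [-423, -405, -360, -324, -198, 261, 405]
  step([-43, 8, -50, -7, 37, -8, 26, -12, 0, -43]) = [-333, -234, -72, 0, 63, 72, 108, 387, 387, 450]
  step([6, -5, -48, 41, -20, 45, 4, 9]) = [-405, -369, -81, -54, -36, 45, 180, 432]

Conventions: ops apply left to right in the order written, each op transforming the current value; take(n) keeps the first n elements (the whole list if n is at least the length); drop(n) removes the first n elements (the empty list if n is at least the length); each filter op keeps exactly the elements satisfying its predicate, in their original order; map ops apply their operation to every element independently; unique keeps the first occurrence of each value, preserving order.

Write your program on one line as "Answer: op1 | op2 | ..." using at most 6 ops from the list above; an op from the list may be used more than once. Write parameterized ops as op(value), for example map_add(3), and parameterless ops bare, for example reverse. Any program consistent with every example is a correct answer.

sort_asc | map_mul(-1) | sort_asc | map_mul(-9) | map_neg

Check, running the answer program on each example:
  [45, 45, 36] -> [36, 45, 45] -> [-36, -45, -45] -> [-45, -45, -36] -> [405, 405, 324] -> [-405, -405, -324]
  [26, -37, -47, -19] -> [-47, -37, -19, 26] -> [47, 37, 19, -26] -> [-26, 19, 37, 47] -> [234, -171, -333, -423] -> [-234, 171, 333, 423]
  [11, 28, -18, 36, -27] -> [-27, -18, 11, 28, 36] -> [27, 18, -11, -28, -36] -> [-36, -28, -11, 18, 27] -> [324, 252, 99, -162, -243] -> [-324, -252, -99, 162, 243]
  [-29, 22, 40, 36, 45, 47, -45] -> [-45, -29, 22, 36, 40, 45, 47] -> [45, 29, -22, -36, -40, -45, -47] -> [-47, -45, -40, -36, -22, 29, 45] -> [423, 405, 360, 324, 198, -261, -405] -> [-423, -405, -360, -324, -198, 261, 405]
  [-43, 8, -50, -7, 37, -8, 26, -12, 0, -43] -> [-50, -43, -43, -12, -8, -7, 0, 8, 26, 37] -> [50, 43, 43, 12, 8, 7, 0, -8, -26, -37] -> [-37, -26, -8, 0, 7, 8, 12, 43, 43, 50] -> [333, 234, 72, 0, -63, -72, -108, -387, -387, -450] -> [-333, -234, -72, 0, 63, 72, 108, 387, 387, 450]
  [6, -5, -48, 41, -20, 45, 4, 9] -> [-48, -20, -5, 4, 6, 9, 41, 45] -> [48, 20, 5, -4, -6, -9, -41, -45] -> [-45, -41, -9, -6, -4, 5, 20, 48] -> [405, 369, 81, 54, 36, -45, -180, -432] -> [-405, -369, -81, -54, -36, 45, 180, 432]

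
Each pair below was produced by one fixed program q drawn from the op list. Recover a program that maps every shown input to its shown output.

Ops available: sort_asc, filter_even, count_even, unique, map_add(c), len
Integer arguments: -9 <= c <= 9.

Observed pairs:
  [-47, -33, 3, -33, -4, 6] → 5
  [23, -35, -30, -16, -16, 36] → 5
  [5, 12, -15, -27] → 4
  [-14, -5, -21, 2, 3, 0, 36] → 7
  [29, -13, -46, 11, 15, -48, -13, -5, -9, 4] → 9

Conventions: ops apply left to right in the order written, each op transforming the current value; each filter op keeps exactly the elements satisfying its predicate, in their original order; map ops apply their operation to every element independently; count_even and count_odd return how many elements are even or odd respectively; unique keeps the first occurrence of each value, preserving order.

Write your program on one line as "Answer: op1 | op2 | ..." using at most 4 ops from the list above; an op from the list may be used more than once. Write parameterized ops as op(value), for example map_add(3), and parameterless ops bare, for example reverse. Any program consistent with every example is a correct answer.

unique | sort_asc | len

Check, running the answer program on each example:
  [-47, -33, 3, -33, -4, 6] -> [-47, -33, 3, -4, 6] -> [-47, -33, -4, 3, 6] -> 5
  [23, -35, -30, -16, -16, 36] -> [23, -35, -30, -16, 36] -> [-35, -30, -16, 23, 36] -> 5
  [5, 12, -15, -27] -> [5, 12, -15, -27] -> [-27, -15, 5, 12] -> 4
  [-14, -5, -21, 2, 3, 0, 36] -> [-14, -5, -21, 2, 3, 0, 36] -> [-21, -14, -5, 0, 2, 3, 36] -> 7
  [29, -13, -46, 11, 15, -48, -13, -5, -9, 4] -> [29, -13, -46, 11, 15, -48, -5, -9, 4] -> [-48, -46, -13, -9, -5, 4, 11, 15, 29] -> 9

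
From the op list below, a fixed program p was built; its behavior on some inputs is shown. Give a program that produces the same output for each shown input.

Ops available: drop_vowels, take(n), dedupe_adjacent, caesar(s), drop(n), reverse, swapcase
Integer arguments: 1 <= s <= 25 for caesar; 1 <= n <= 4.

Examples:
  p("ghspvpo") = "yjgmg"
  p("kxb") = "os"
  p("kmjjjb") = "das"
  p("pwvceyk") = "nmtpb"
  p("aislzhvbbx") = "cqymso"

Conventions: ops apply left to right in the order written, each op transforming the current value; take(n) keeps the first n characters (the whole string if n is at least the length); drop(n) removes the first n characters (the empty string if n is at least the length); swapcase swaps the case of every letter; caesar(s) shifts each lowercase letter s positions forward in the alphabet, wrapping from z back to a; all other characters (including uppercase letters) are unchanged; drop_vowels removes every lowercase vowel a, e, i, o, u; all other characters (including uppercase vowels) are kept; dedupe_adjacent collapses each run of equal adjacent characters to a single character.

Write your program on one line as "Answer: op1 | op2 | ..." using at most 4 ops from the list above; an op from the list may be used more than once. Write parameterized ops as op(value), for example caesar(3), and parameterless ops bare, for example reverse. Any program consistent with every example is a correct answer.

drop_vowels | caesar(17) | dedupe_adjacent | drop(1)

Check, running the answer program on each example:
  "ghspvpo" -> "ghspvp" -> "xyjgmg" -> "xyjgmg" -> "yjgmg"
  "kxb" -> "kxb" -> "bos" -> "bos" -> "os"
  "kmjjjb" -> "kmjjjb" -> "bdaaas" -> "bdas" -> "das"
  "pwvceyk" -> "pwvcyk" -> "gnmtpb" -> "gnmtpb" -> "nmtpb"
  "aislzhvbbx" -> "slzhvbbx" -> "jcqymsso" -> "jcqymso" -> "cqymso"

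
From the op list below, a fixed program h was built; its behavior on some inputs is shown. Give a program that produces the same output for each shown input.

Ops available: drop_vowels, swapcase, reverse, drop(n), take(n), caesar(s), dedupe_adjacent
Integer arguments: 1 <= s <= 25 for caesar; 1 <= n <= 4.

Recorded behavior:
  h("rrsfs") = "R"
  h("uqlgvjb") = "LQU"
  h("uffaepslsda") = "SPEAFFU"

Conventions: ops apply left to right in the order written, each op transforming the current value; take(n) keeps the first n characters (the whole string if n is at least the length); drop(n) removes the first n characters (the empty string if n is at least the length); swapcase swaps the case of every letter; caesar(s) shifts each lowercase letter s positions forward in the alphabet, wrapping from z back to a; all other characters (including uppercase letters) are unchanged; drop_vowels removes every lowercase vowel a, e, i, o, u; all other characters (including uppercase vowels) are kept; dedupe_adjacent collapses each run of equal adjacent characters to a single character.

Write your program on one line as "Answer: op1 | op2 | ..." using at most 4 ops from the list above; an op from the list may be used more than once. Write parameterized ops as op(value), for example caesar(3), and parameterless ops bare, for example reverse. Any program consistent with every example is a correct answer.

reverse | swapcase | drop(4)

Check, running the answer program on each example:
  "rrsfs" -> "sfsrr" -> "SFSRR" -> "R"
  "uqlgvjb" -> "bjvglqu" -> "BJVGLQU" -> "LQU"
  "uffaepslsda" -> "adslspeaffu" -> "ADSLSPEAFFU" -> "SPEAFFU"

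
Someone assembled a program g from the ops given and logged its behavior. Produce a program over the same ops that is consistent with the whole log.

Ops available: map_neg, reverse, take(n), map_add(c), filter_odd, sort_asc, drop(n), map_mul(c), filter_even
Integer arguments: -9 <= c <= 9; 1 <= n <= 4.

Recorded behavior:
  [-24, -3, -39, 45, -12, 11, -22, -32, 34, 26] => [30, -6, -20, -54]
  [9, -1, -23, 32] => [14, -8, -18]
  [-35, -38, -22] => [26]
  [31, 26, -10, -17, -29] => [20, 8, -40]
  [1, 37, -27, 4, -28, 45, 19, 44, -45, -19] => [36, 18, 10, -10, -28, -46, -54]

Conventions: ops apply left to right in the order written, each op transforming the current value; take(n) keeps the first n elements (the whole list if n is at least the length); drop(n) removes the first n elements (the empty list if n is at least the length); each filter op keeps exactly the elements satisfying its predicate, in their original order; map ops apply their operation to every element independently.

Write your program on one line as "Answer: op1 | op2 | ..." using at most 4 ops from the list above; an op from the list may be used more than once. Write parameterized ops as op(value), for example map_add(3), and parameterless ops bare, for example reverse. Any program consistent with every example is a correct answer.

filter_odd | sort_asc | map_neg | map_add(-9)

Check, running the answer program on each example:
  [-24, -3, -39, 45, -12, 11, -22, -32, 34, 26] -> [-3, -39, 45, 11] -> [-39, -3, 11, 45] -> [39, 3, -11, -45] -> [30, -6, -20, -54]
  [9, -1, -23, 32] -> [9, -1, -23] -> [-23, -1, 9] -> [23, 1, -9] -> [14, -8, -18]
  [-35, -38, -22] -> [-35] -> [-35] -> [35] -> [26]
  [31, 26, -10, -17, -29] -> [31, -17, -29] -> [-29, -17, 31] -> [29, 17, -31] -> [20, 8, -40]
  [1, 37, -27, 4, -28, 45, 19, 44, -45, -19] -> [1, 37, -27, 45, 19, -45, -19] -> [-45, -27, -19, 1, 19, 37, 45] -> [45, 27, 19, -1, -19, -37, -45] -> [36, 18, 10, -10, -28, -46, -54]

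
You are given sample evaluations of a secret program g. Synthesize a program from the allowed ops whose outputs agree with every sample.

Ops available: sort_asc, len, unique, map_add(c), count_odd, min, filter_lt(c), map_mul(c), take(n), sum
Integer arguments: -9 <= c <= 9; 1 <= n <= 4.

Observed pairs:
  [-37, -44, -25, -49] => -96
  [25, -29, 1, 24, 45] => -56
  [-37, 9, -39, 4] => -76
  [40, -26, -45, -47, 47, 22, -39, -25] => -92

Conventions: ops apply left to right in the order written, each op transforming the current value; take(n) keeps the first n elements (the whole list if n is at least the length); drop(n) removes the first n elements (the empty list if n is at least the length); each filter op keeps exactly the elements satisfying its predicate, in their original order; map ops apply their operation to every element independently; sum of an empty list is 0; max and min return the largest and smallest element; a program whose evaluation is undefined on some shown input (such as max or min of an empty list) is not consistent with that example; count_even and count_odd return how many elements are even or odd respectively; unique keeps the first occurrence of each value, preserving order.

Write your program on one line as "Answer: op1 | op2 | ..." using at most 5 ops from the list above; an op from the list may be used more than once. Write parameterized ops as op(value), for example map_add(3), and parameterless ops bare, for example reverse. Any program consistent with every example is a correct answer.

take(4) | map_add(1) | map_mul(2) | min

Check, running the answer program on each example:
  [-37, -44, -25, -49] -> [-37, -44, -25, -49] -> [-36, -43, -24, -48] -> [-72, -86, -48, -96] -> -96
  [25, -29, 1, 24, 45] -> [25, -29, 1, 24] -> [26, -28, 2, 25] -> [52, -56, 4, 50] -> -56
  [-37, 9, -39, 4] -> [-37, 9, -39, 4] -> [-36, 10, -38, 5] -> [-72, 20, -76, 10] -> -76
  [40, -26, -45, -47, 47, 22, -39, -25] -> [40, -26, -45, -47] -> [41, -25, -44, -46] -> [82, -50, -88, -92] -> -92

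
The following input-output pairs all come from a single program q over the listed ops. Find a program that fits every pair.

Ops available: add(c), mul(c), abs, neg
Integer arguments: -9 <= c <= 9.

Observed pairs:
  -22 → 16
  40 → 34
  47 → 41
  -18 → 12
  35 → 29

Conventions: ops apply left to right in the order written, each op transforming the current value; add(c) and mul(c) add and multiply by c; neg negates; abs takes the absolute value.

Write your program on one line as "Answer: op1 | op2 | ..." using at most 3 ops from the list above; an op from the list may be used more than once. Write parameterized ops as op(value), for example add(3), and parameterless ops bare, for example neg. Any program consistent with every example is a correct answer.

neg | abs | add(-6)

Check, running the answer program on each example:
  -22 -> 22 -> 22 -> 16
  40 -> -40 -> 40 -> 34
  47 -> -47 -> 47 -> 41
  -18 -> 18 -> 18 -> 12
  35 -> -35 -> 35 -> 29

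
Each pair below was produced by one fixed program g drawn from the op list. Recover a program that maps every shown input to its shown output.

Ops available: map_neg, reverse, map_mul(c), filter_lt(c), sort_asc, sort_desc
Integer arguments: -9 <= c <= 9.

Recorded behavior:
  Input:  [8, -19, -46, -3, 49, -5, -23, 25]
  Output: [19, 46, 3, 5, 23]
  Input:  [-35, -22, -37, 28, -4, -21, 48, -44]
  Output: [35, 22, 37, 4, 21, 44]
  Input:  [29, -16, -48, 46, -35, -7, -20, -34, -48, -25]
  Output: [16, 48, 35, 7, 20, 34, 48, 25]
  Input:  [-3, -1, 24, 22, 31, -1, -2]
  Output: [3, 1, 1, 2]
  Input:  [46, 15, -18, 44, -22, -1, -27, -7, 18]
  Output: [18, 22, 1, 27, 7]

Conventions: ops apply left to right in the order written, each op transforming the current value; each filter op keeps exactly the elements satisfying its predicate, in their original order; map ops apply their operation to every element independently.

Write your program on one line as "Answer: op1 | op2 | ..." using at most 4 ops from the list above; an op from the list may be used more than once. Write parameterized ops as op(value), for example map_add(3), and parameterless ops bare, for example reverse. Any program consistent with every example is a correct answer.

filter_lt(2) | reverse | map_mul(-1) | reverse

Check, running the answer program on each example:
  [8, -19, -46, -3, 49, -5, -23, 25] -> [-19, -46, -3, -5, -23] -> [-23, -5, -3, -46, -19] -> [23, 5, 3, 46, 19] -> [19, 46, 3, 5, 23]
  [-35, -22, -37, 28, -4, -21, 48, -44] -> [-35, -22, -37, -4, -21, -44] -> [-44, -21, -4, -37, -22, -35] -> [44, 21, 4, 37, 22, 35] -> [35, 22, 37, 4, 21, 44]
  [29, -16, -48, 46, -35, -7, -20, -34, -48, -25] -> [-16, -48, -35, -7, -20, -34, -48, -25] -> [-25, -48, -34, -20, -7, -35, -48, -16] -> [25, 48, 34, 20, 7, 35, 48, 16] -> [16, 48, 35, 7, 20, 34, 48, 25]
  [-3, -1, 24, 22, 31, -1, -2] -> [-3, -1, -1, -2] -> [-2, -1, -1, -3] -> [2, 1, 1, 3] -> [3, 1, 1, 2]
  [46, 15, -18, 44, -22, -1, -27, -7, 18] -> [-18, -22, -1, -27, -7] -> [-7, -27, -1, -22, -18] -> [7, 27, 1, 22, 18] -> [18, 22, 1, 27, 7]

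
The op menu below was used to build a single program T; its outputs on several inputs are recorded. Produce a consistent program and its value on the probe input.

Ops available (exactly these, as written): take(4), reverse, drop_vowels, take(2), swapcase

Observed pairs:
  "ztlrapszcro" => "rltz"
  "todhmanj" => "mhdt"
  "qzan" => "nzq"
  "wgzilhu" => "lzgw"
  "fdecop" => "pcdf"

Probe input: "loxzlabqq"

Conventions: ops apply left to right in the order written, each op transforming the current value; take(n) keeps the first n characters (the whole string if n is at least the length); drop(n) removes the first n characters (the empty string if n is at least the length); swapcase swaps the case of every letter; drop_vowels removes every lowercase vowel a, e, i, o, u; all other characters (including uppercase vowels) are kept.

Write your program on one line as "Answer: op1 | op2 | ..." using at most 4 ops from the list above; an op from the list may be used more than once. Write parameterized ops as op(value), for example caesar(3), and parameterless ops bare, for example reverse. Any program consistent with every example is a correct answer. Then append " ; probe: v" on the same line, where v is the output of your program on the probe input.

drop_vowels | take(4) | reverse ; probe: "lzxl"

Check, running the answer program on each example:
  "ztlrapszcro" -> "ztlrpszcr" -> "ztlr" -> "rltz"
  "todhmanj" -> "tdhmnj" -> "tdhm" -> "mhdt"
  "qzan" -> "qzn" -> "qzn" -> "nzq"
  "wgzilhu" -> "wgzlh" -> "wgzl" -> "lzgw"
  "fdecop" -> "fdcp" -> "fdcp" -> "pcdf"
  probe: "loxzlabqq" -> "lxzlbqq" -> "lxzl" -> "lzxl"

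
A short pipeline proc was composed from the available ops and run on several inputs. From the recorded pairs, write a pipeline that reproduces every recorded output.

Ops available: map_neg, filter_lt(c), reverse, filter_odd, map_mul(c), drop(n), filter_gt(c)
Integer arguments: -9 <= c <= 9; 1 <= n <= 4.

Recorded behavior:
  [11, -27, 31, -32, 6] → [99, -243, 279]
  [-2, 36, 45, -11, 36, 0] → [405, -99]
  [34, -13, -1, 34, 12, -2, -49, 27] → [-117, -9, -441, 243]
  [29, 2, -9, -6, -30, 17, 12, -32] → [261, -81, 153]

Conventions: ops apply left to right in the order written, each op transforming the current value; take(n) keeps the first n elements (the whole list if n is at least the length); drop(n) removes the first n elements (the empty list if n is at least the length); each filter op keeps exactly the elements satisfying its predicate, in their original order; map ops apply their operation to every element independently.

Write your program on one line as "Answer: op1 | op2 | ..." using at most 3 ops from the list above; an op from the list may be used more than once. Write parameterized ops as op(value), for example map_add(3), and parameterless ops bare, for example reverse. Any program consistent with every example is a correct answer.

map_neg | map_mul(-9) | filter_odd

Check, running the answer program on each example:
  [11, -27, 31, -32, 6] -> [-11, 27, -31, 32, -6] -> [99, -243, 279, -288, 54] -> [99, -243, 279]
  [-2, 36, 45, -11, 36, 0] -> [2, -36, -45, 11, -36, 0] -> [-18, 324, 405, -99, 324, 0] -> [405, -99]
  [34, -13, -1, 34, 12, -2, -49, 27] -> [-34, 13, 1, -34, -12, 2, 49, -27] -> [306, -117, -9, 306, 108, -18, -441, 243] -> [-117, -9, -441, 243]
  [29, 2, -9, -6, -30, 17, 12, -32] -> [-29, -2, 9, 6, 30, -17, -12, 32] -> [261, 18, -81, -54, -270, 153, 108, -288] -> [261, -81, 153]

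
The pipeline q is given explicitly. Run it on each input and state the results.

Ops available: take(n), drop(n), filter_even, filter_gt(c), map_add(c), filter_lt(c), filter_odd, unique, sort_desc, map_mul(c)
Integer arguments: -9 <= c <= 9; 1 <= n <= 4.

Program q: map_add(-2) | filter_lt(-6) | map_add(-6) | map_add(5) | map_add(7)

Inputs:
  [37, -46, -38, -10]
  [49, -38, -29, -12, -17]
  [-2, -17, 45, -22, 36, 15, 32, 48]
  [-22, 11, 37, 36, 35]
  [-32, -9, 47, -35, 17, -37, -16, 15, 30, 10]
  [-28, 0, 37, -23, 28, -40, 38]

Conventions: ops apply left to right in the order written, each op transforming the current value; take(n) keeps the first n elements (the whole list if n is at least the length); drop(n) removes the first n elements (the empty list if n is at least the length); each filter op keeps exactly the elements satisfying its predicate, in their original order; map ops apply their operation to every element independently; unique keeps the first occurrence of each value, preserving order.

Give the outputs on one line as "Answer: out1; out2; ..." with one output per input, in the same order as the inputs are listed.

[-42, -34, -6]; [-34, -25, -8, -13]; [-13, -18]; [-18]; [-28, -5, -31, -33, -12]; [-24, -19, -36]

Execution, op by op:
  [37, -46, -38, -10] -> [35, -48, -40, -12] -> [-48, -40, -12] -> [-54, -46, -18] -> [-49, -41, -13] -> [-42, -34, -6]
  [49, -38, -29, -12, -17] -> [47, -40, -31, -14, -19] -> [-40, -31, -14, -19] -> [-46, -37, -20, -25] -> [-41, -32, -15, -20] -> [-34, -25, -8, -13]
  [-2, -17, 45, -22, 36, 15, 32, 48] -> [-4, -19, 43, -24, 34, 13, 30, 46] -> [-19, -24] -> [-25, -30] -> [-20, -25] -> [-13, -18]
  [-22, 11, 37, 36, 35] -> [-24, 9, 35, 34, 33] -> [-24] -> [-30] -> [-25] -> [-18]
  [-32, -9, 47, -35, 17, -37, -16, 15, 30, 10] -> [-34, -11, 45, -37, 15, -39, -18, 13, 28, 8] -> [-34, -11, -37, -39, -18] -> [-40, -17, -43, -45, -24] -> [-35, -12, -38, -40, -19] -> [-28, -5, -31, -33, -12]
  [-28, 0, 37, -23, 28, -40, 38] -> [-30, -2, 35, -25, 26, -42, 36] -> [-30, -25, -42] -> [-36, -31, -48] -> [-31, -26, -43] -> [-24, -19, -36]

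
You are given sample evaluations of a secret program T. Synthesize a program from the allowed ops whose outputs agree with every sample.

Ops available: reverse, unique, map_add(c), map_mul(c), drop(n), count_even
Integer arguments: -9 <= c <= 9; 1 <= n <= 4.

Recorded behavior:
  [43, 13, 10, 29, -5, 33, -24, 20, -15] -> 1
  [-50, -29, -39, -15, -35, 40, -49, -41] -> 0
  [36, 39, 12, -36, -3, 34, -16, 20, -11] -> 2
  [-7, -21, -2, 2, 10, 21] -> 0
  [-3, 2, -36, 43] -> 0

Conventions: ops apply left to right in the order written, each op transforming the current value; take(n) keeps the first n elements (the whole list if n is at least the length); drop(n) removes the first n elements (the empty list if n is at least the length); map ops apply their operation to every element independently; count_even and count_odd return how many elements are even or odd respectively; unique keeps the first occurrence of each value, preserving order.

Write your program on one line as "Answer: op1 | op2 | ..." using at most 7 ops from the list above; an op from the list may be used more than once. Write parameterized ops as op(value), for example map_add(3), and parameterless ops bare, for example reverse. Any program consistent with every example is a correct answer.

map_mul(-3) | drop(2) | map_mul(-3) | reverse | drop(4) | count_even

Check, running the answer program on each example:
  [43, 13, 10, 29, -5, 33, -24, 20, -15] -> [-129, -39, -30, -87, 15, -99, 72, -60, 45] -> [-30, -87, 15, -99, 72, -60, 45] -> [90, 261, -45, 297, -216, 180, -135] -> [-135, 180, -216, 297, -45, 261, 90] -> [-45, 261, 90] -> 1
  [-50, -29, -39, -15, -35, 40, -49, -41] -> [150, 87, 117, 45, 105, -120, 147, 123] -> [117, 45, 105, -120, 147, 123] -> [-351, -135, -315, 360, -441, -369] -> [-369, -441, 360, -315, -135, -351] -> [-135, -351] -> 0
  [36, 39, 12, -36, -3, 34, -16, 20, -11] -> [-108, -117, -36, 108, 9, -102, 48, -60, 33] -> [-36, 108, 9, -102, 48, -60, 33] -> [108, -324, -27, 306, -144, 180, -99] -> [-99, 180, -144, 306, -27, -324, 108] -> [-27, -324, 108] -> 2
  [-7, -21, -2, 2, 10, 21] -> [21, 63, 6, -6, -30, -63] -> [6, -6, -30, -63] -> [-18, 18, 90, 189] -> [189, 90, 18, -18] -> [] -> 0
  [-3, 2, -36, 43] -> [9, -6, 108, -129] -> [108, -129] -> [-324, 387] -> [387, -324] -> [] -> 0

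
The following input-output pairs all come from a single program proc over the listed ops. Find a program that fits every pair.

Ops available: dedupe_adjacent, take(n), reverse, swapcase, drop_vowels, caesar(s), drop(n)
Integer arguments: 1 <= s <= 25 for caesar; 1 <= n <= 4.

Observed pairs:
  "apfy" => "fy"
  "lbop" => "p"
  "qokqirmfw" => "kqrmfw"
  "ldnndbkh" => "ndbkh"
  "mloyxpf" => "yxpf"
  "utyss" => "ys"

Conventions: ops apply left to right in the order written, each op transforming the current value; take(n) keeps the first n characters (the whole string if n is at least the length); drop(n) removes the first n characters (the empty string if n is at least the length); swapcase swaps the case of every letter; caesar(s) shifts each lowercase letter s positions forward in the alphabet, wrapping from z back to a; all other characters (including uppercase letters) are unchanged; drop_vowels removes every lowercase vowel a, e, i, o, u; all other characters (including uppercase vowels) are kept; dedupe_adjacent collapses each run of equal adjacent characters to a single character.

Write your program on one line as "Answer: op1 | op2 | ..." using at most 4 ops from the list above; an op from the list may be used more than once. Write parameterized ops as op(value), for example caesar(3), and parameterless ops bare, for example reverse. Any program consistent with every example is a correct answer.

drop(2) | drop_vowels | dedupe_adjacent

Check, running the answer program on each example:
  "apfy" -> "fy" -> "fy" -> "fy"
  "lbop" -> "op" -> "p" -> "p"
  "qokqirmfw" -> "kqirmfw" -> "kqrmfw" -> "kqrmfw"
  "ldnndbkh" -> "nndbkh" -> "nndbkh" -> "ndbkh"
  "mloyxpf" -> "oyxpf" -> "yxpf" -> "yxpf"
  "utyss" -> "yss" -> "yss" -> "ys"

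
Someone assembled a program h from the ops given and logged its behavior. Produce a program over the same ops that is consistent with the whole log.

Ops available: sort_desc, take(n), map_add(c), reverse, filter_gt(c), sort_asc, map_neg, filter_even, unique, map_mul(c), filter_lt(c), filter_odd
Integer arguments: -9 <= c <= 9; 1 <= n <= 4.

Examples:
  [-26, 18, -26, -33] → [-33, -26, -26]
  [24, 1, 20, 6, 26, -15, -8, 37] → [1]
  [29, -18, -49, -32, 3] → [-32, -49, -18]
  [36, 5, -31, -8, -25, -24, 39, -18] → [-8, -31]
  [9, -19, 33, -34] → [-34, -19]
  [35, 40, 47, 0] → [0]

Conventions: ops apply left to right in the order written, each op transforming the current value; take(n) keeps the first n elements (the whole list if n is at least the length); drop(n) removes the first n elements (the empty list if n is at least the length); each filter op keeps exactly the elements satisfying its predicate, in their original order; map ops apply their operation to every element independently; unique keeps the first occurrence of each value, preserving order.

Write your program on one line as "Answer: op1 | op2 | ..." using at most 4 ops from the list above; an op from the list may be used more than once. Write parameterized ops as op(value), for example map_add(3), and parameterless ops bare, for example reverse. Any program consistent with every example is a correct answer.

take(4) | reverse | filter_lt(4)

Check, running the answer program on each example:
  [-26, 18, -26, -33] -> [-26, 18, -26, -33] -> [-33, -26, 18, -26] -> [-33, -26, -26]
  [24, 1, 20, 6, 26, -15, -8, 37] -> [24, 1, 20, 6] -> [6, 20, 1, 24] -> [1]
  [29, -18, -49, -32, 3] -> [29, -18, -49, -32] -> [-32, -49, -18, 29] -> [-32, -49, -18]
  [36, 5, -31, -8, -25, -24, 39, -18] -> [36, 5, -31, -8] -> [-8, -31, 5, 36] -> [-8, -31]
  [9, -19, 33, -34] -> [9, -19, 33, -34] -> [-34, 33, -19, 9] -> [-34, -19]
  [35, 40, 47, 0] -> [35, 40, 47, 0] -> [0, 47, 40, 35] -> [0]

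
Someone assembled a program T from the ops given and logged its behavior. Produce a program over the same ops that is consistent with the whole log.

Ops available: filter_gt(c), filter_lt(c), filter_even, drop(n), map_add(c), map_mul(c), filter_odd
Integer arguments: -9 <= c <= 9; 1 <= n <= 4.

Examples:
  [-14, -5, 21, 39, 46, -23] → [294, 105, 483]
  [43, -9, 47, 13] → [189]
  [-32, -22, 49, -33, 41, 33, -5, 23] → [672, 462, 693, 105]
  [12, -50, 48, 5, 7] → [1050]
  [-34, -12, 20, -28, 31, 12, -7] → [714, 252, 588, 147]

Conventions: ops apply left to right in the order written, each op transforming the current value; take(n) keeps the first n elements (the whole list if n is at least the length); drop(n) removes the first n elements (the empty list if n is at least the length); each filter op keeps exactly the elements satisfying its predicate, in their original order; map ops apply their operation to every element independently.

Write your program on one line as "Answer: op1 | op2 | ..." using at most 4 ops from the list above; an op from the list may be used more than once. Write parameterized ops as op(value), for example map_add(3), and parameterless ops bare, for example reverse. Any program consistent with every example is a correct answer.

filter_lt(6) | map_mul(3) | map_mul(-7) | filter_gt(8)

Check, running the answer program on each example:
  [-14, -5, 21, 39, 46, -23] -> [-14, -5, -23] -> [-42, -15, -69] -> [294, 105, 483] -> [294, 105, 483]
  [43, -9, 47, 13] -> [-9] -> [-27] -> [189] -> [189]
  [-32, -22, 49, -33, 41, 33, -5, 23] -> [-32, -22, -33, -5] -> [-96, -66, -99, -15] -> [672, 462, 693, 105] -> [672, 462, 693, 105]
  [12, -50, 48, 5, 7] -> [-50, 5] -> [-150, 15] -> [1050, -105] -> [1050]
  [-34, -12, 20, -28, 31, 12, -7] -> [-34, -12, -28, -7] -> [-102, -36, -84, -21] -> [714, 252, 588, 147] -> [714, 252, 588, 147]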